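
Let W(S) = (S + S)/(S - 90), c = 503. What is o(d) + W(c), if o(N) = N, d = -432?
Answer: -177410/413 ≈ -429.56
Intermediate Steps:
W(S) = 2*S/(-90 + S) (W(S) = (2*S)/(-90 + S) = 2*S/(-90 + S))
o(d) + W(c) = -432 + 2*503/(-90 + 503) = -432 + 2*503/413 = -432 + 2*503*(1/413) = -432 + 1006/413 = -177410/413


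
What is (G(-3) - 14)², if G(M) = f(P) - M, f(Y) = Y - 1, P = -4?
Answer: 256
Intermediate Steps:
f(Y) = -1 + Y
G(M) = -5 - M (G(M) = (-1 - 4) - M = -5 - M)
(G(-3) - 14)² = ((-5 - 1*(-3)) - 14)² = ((-5 + 3) - 14)² = (-2 - 14)² = (-16)² = 256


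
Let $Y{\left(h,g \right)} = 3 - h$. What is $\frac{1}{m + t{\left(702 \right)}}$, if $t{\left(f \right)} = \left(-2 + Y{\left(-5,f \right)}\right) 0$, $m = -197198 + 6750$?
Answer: $- \frac{1}{190448} \approx -5.2508 \cdot 10^{-6}$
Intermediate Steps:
$m = -190448$
$t{\left(f \right)} = 0$ ($t{\left(f \right)} = \left(-2 + \left(3 - -5\right)\right) 0 = \left(-2 + \left(3 + 5\right)\right) 0 = \left(-2 + 8\right) 0 = 6 \cdot 0 = 0$)
$\frac{1}{m + t{\left(702 \right)}} = \frac{1}{-190448 + 0} = \frac{1}{-190448} = - \frac{1}{190448}$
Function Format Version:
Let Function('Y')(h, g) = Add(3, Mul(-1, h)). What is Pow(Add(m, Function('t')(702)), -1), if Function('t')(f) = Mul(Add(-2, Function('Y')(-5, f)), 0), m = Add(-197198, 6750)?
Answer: Rational(-1, 190448) ≈ -5.2508e-6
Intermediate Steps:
m = -190448
Function('t')(f) = 0 (Function('t')(f) = Mul(Add(-2, Add(3, Mul(-1, -5))), 0) = Mul(Add(-2, Add(3, 5)), 0) = Mul(Add(-2, 8), 0) = Mul(6, 0) = 0)
Pow(Add(m, Function('t')(702)), -1) = Pow(Add(-190448, 0), -1) = Pow(-190448, -1) = Rational(-1, 190448)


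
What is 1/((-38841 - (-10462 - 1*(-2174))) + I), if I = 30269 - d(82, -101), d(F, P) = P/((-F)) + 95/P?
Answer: -8282/2354499 ≈ -0.0035175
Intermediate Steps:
d(F, P) = 95/P - P/F (d(F, P) = P*(-1/F) + 95/P = -P/F + 95/P = 95/P - P/F)
I = 250685447/8282 (I = 30269 - (95/(-101) - 1*(-101)/82) = 30269 - (95*(-1/101) - 1*(-101)*1/82) = 30269 - (-95/101 + 101/82) = 30269 - 1*2411/8282 = 30269 - 2411/8282 = 250685447/8282 ≈ 30269.)
1/((-38841 - (-10462 - 1*(-2174))) + I) = 1/((-38841 - (-10462 - 1*(-2174))) + 250685447/8282) = 1/((-38841 - (-10462 + 2174)) + 250685447/8282) = 1/((-38841 - 1*(-8288)) + 250685447/8282) = 1/((-38841 + 8288) + 250685447/8282) = 1/(-30553 + 250685447/8282) = 1/(-2354499/8282) = -8282/2354499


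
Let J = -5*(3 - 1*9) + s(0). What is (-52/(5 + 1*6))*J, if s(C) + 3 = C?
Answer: -1404/11 ≈ -127.64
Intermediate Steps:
s(C) = -3 + C
J = 27 (J = -5*(3 - 1*9) + (-3 + 0) = -5*(3 - 9) - 3 = -5*(-6) - 3 = 30 - 3 = 27)
(-52/(5 + 1*6))*J = -52/(5 + 1*6)*27 = -52/(5 + 6)*27 = -52/11*27 = -1404/11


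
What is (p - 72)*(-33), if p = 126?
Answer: -1782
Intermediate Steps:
(p - 72)*(-33) = (126 - 72)*(-33) = 54*(-33) = -1782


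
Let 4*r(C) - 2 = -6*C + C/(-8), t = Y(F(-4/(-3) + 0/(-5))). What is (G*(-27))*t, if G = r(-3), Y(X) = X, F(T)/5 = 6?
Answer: -66015/16 ≈ -4125.9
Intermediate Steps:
F(T) = 30 (F(T) = 5*6 = 30)
t = 30
r(C) = 1/2 - 49*C/32 (r(C) = 1/2 + (-6*C + C/(-8))/4 = 1/2 + (-6*C + C*(-1/8))/4 = 1/2 + (-6*C - C/8)/4 = 1/2 + (-49*C/8)/4 = 1/2 - 49*C/32)
G = 163/32 (G = 1/2 - 49/32*(-3) = 1/2 + 147/32 = 163/32 ≈ 5.0938)
(G*(-27))*t = ((163/32)*(-27))*30 = -4401/32*30 = -66015/16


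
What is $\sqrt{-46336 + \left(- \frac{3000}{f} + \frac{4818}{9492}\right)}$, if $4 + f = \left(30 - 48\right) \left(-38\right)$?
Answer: $\frac{i \sqrt{33517061210402}}{26894} \approx 215.27 i$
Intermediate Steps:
$f = 680$ ($f = -4 + \left(30 - 48\right) \left(-38\right) = -4 - -684 = -4 + 684 = 680$)
$\sqrt{-46336 + \left(- \frac{3000}{f} + \frac{4818}{9492}\right)} = \sqrt{-46336 + \left(- \frac{3000}{680} + \frac{4818}{9492}\right)} = \sqrt{-46336 + \left(\left(-3000\right) \frac{1}{680} + 4818 \cdot \frac{1}{9492}\right)} = \sqrt{-46336 + \left(- \frac{75}{17} + \frac{803}{1582}\right)} = \sqrt{-46336 - \frac{104999}{26894}} = \sqrt{- \frac{1246265383}{26894}} = \frac{i \sqrt{33517061210402}}{26894}$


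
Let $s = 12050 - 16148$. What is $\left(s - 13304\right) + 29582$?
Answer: $12180$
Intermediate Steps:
$s = -4098$ ($s = 12050 - 16148 = -4098$)
$\left(s - 13304\right) + 29582 = \left(-4098 - 13304\right) + 29582 = -17402 + 29582 = 12180$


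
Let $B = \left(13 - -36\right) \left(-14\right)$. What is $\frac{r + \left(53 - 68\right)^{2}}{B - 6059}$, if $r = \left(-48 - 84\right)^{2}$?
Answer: $- \frac{17649}{6745} \approx -2.6166$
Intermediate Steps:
$r = 17424$ ($r = \left(-132\right)^{2} = 17424$)
$B = -686$ ($B = \left(13 + 36\right) \left(-14\right) = 49 \left(-14\right) = -686$)
$\frac{r + \left(53 - 68\right)^{2}}{B - 6059} = \frac{17424 + \left(53 - 68\right)^{2}}{-686 - 6059} = \frac{17424 + \left(-15\right)^{2}}{-6745} = \left(17424 + 225\right) \left(- \frac{1}{6745}\right) = 17649 \left(- \frac{1}{6745}\right) = - \frac{17649}{6745}$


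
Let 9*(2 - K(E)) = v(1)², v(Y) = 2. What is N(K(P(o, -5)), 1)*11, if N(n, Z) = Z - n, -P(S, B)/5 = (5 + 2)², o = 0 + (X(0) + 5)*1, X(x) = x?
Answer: -55/9 ≈ -6.1111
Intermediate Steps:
o = 5 (o = 0 + (0 + 5)*1 = 0 + 5*1 = 0 + 5 = 5)
P(S, B) = -245 (P(S, B) = -5*(5 + 2)² = -5*7² = -5*49 = -245)
K(E) = 14/9 (K(E) = 2 - ⅑*2² = 2 - ⅑*4 = 2 - 4/9 = 14/9)
N(K(P(o, -5)), 1)*11 = (1 - 1*14/9)*11 = (1 - 14/9)*11 = -5/9*11 = -55/9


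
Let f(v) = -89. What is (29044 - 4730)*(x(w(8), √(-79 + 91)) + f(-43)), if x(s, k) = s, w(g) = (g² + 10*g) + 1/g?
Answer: 5361237/4 ≈ 1.3403e+6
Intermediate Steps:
w(g) = 1/g + g² + 10*g
(29044 - 4730)*(x(w(8), √(-79 + 91)) + f(-43)) = (29044 - 4730)*((1 + 8²*(10 + 8))/8 - 89) = 24314*((1 + 64*18)/8 - 89) = 24314*((1 + 1152)/8 - 89) = 24314*((⅛)*1153 - 89) = 24314*(1153/8 - 89) = 24314*(441/8) = 5361237/4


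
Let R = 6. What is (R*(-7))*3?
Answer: -126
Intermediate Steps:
(R*(-7))*3 = (6*(-7))*3 = -42*3 = -126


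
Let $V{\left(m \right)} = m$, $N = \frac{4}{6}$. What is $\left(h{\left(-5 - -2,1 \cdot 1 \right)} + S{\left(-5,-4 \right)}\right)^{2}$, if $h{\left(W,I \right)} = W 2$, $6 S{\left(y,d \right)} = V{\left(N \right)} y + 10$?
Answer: $\frac{1936}{81} \approx 23.901$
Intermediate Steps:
$N = \frac{2}{3}$ ($N = 4 \cdot \frac{1}{6} = \frac{2}{3} \approx 0.66667$)
$S{\left(y,d \right)} = \frac{5}{3} + \frac{y}{9}$ ($S{\left(y,d \right)} = \frac{\frac{2 y}{3} + 10}{6} = \frac{10 + \frac{2 y}{3}}{6} = \frac{5}{3} + \frac{y}{9}$)
$h{\left(W,I \right)} = 2 W$
$\left(h{\left(-5 - -2,1 \cdot 1 \right)} + S{\left(-5,-4 \right)}\right)^{2} = \left(2 \left(-5 - -2\right) + \left(\frac{5}{3} + \frac{1}{9} \left(-5\right)\right)\right)^{2} = \left(2 \left(-5 + 2\right) + \left(\frac{5}{3} - \frac{5}{9}\right)\right)^{2} = \left(2 \left(-3\right) + \frac{10}{9}\right)^{2} = \left(-6 + \frac{10}{9}\right)^{2} = \left(- \frac{44}{9}\right)^{2} = \frac{1936}{81}$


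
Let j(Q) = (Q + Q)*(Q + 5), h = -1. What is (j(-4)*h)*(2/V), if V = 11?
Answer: 16/11 ≈ 1.4545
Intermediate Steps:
j(Q) = 2*Q*(5 + Q) (j(Q) = (2*Q)*(5 + Q) = 2*Q*(5 + Q))
(j(-4)*h)*(2/V) = ((2*(-4)*(5 - 4))*(-1))*(2/11) = ((2*(-4)*1)*(-1))*(2*(1/11)) = -8*(-1)*(2/11) = 8*(2/11) = 16/11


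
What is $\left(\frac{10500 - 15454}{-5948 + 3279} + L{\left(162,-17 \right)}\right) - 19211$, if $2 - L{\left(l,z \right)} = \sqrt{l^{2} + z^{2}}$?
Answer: $- \frac{51263867}{2669} - 13 \sqrt{157} \approx -19370.0$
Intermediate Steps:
$L{\left(l,z \right)} = 2 - \sqrt{l^{2} + z^{2}}$
$\left(\frac{10500 - 15454}{-5948 + 3279} + L{\left(162,-17 \right)}\right) - 19211 = \left(\frac{10500 - 15454}{-5948 + 3279} + \left(2 - \sqrt{162^{2} + \left(-17\right)^{2}}\right)\right) - 19211 = \left(- \frac{4954}{-2669} + \left(2 - \sqrt{26244 + 289}\right)\right) - 19211 = \left(\left(-4954\right) \left(- \frac{1}{2669}\right) + \left(2 - \sqrt{26533}\right)\right) - 19211 = \left(\frac{4954}{2669} + \left(2 - 13 \sqrt{157}\right)\right) - 19211 = \left(\frac{10292}{2669} - 13 \sqrt{157}\right) - 19211 = - \frac{51263867}{2669} - 13 \sqrt{157}$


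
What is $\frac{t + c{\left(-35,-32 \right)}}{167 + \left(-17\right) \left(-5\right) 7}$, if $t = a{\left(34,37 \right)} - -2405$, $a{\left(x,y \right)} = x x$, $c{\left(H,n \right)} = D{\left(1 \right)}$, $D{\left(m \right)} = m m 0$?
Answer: $\frac{1187}{254} \approx 4.6732$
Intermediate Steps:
$D{\left(m \right)} = 0$ ($D{\left(m \right)} = m^{2} \cdot 0 = 0$)
$c{\left(H,n \right)} = 0$
$a{\left(x,y \right)} = x^{2}$
$t = 3561$ ($t = 34^{2} - -2405 = 1156 + 2405 = 3561$)
$\frac{t + c{\left(-35,-32 \right)}}{167 + \left(-17\right) \left(-5\right) 7} = \frac{3561 + 0}{167 + \left(-17\right) \left(-5\right) 7} = \frac{3561}{167 + 85 \cdot 7} = \frac{3561}{167 + 595} = \frac{3561}{762} = 3561 \cdot \frac{1}{762} = \frac{1187}{254}$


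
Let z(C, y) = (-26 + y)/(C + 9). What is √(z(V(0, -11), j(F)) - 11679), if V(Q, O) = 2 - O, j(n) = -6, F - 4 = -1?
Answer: I*√1413335/11 ≈ 108.08*I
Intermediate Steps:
F = 3 (F = 4 - 1 = 3)
z(C, y) = (-26 + y)/(9 + C)
√(z(V(0, -11), j(F)) - 11679) = √((-26 - 6)/(9 + (2 - 1*(-11))) - 11679) = √(-32/(9 + (2 + 11)) - 11679) = √(-32/(9 + 13) - 11679) = √(-32/22 - 11679) = √((1/22)*(-32) - 11679) = √(-16/11 - 11679) = √(-128485/11) = I*√1413335/11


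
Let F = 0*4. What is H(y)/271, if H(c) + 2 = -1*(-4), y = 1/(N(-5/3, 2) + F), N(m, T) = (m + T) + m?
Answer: 2/271 ≈ 0.0073801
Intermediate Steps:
N(m, T) = T + 2*m (N(m, T) = (T + m) + m = T + 2*m)
F = 0
y = -¾ (y = 1/((2 + 2*(-5/3)) + 0) = 1/((2 - 10/3) + 0) = 1/(-4/3 + 0) = 1/(-4/3) = -¾ ≈ -0.75000)
H(c) = 2 (H(c) = -2 - 1*(-4) = -2 + 4 = 2)
H(y)/271 = 2/271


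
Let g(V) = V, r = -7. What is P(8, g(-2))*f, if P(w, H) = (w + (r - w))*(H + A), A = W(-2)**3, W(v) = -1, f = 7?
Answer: 147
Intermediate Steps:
A = -1 (A = (-1)**3 = -1)
P(w, H) = 7 - 7*H (P(w, H) = (w + (-7 - w))*(H - 1) = -7*(-1 + H) = 7 - 7*H)
P(8, g(-2))*f = (7 - 7*(-2))*7 = (7 + 14)*7 = 21*7 = 147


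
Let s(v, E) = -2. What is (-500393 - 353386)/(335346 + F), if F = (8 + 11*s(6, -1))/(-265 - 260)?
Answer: -64033425/25150952 ≈ -2.5460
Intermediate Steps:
F = 2/75 (F = (8 + 11*(-2))/(-265 - 260) = (8 - 22)/(-525) = -1/525*(-14) = 2/75 ≈ 0.026667)
(-500393 - 353386)/(335346 + F) = (-500393 - 353386)/(335346 + 2/75) = -853779/25150952/75 = -853779*75/25150952 = -64033425/25150952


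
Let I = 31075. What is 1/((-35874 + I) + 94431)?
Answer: 1/89632 ≈ 1.1157e-5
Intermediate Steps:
1/((-35874 + I) + 94431) = 1/((-35874 + 31075) + 94431) = 1/(-4799 + 94431) = 1/89632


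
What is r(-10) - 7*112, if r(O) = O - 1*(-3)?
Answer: -791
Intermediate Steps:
r(O) = 3 + O (r(O) = O + 3 = 3 + O)
r(-10) - 7*112 = (3 - 10) - 7*112 = -7 - 784 = -791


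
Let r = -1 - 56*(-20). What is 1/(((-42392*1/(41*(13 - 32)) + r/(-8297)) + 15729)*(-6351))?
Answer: -6463363/647885143163850 ≈ -9.9761e-9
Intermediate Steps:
r = 1119 (r = -1 + 1120 = 1119)
1/(((-42392*1/(41*(13 - 32)) + r/(-8297)) + 15729)*(-6351)) = 1/(((-42392*1/(41*(13 - 32)) + 1119/(-8297)) + 15729)*(-6351)) = -1/6351/((-42392/(41*(-19)) + 1119*(-1/8297)) + 15729) = -1/6351/((-42392/(-779) - 1119/8297) + 15729) = -1/6351/((-42392*(-1/779) - 1119/8297) + 15729) = -1/6351/((42392/779 - 1119/8297) + 15729) = -1/6351/(350854723/6463363 + 15729) = -1/6351/(102013091350/6463363) = (6463363/102013091350)*(-1/6351) = -6463363/647885143163850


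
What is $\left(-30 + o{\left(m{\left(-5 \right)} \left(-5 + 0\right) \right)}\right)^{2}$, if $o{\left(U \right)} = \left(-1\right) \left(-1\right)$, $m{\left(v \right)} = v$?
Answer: $841$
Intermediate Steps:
$o{\left(U \right)} = 1$
$\left(-30 + o{\left(m{\left(-5 \right)} \left(-5 + 0\right) \right)}\right)^{2} = \left(-30 + 1\right)^{2} = \left(-29\right)^{2} = 841$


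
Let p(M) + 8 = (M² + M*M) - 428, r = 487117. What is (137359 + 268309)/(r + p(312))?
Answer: 405668/681369 ≈ 0.59537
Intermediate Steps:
p(M) = -436 + 2*M² (p(M) = -8 + ((M² + M*M) - 428) = -8 + ((M² + M²) - 428) = -8 + (2*M² - 428) = -8 + (-428 + 2*M²) = -436 + 2*M²)
(137359 + 268309)/(r + p(312)) = (137359 + 268309)/(487117 + (-436 + 2*312²)) = 405668/(487117 + (-436 + 2*97344)) = 405668/(487117 + (-436 + 194688)) = 405668/(487117 + 194252) = 405668/681369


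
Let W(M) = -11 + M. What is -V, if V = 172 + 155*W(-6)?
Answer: 2463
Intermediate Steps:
V = -2463 (V = 172 + 155*(-11 - 6) = 172 + 155*(-17) = 172 - 2635 = -2463)
-V = -1*(-2463) = 2463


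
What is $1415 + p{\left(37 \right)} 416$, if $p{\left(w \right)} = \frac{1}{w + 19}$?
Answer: $\frac{9957}{7} \approx 1422.4$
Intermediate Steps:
$p{\left(w \right)} = \frac{1}{19 + w}$
$1415 + p{\left(37 \right)} 416 = 1415 + \frac{1}{19 + 37} \cdot 416 = 1415 + \frac{1}{56} \cdot 416 = 1415 + \frac{52}{7} = \frac{9957}{7}$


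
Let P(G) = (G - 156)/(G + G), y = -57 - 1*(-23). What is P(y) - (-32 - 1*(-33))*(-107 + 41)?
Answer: 2339/34 ≈ 68.794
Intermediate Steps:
y = -34 (y = -57 + 23 = -34)
P(G) = (-156 + G)/(2*G) (P(G) = (-156 + G)/((2*G)) = (-156 + G)*(1/(2*G)) = (-156 + G)/(2*G))
P(y) - (-32 - 1*(-33))*(-107 + 41) = (½)*(-156 - 34)/(-34) - (-32 - 1*(-33))*(-107 + 41) = (½)*(-1/34)*(-190) - (-32 + 33)*(-66) = 95/34 - (-66) = 95/34 - 1*(-66) = 95/34 + 66 = 2339/34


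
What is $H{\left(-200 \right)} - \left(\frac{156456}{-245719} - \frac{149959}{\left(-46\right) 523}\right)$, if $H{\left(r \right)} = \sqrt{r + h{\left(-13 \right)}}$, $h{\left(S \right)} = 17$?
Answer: $- \frac{33083757073}{5911507702} + i \sqrt{183} \approx -5.5965 + 13.528 i$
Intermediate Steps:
$H{\left(r \right)} = \sqrt{17 + r}$ ($H{\left(r \right)} = \sqrt{r + 17} = \sqrt{17 + r}$)
$H{\left(-200 \right)} - \left(\frac{156456}{-245719} - \frac{149959}{\left(-46\right) 523}\right) = \sqrt{17 - 200} - \left(\frac{156456}{-245719} - \frac{149959}{\left(-46\right) 523}\right) = \sqrt{-183} - \left(156456 \left(- \frac{1}{245719}\right) - \frac{149959}{-24058}\right) = i \sqrt{183} - \left(- \frac{156456}{245719} - - \frac{149959}{24058}\right) = i \sqrt{183} - \left(- \frac{156456}{245719} + \frac{149959}{24058}\right) = i \sqrt{183} - \frac{33083757073}{5911507702} = - \frac{33083757073}{5911507702} + i \sqrt{183}$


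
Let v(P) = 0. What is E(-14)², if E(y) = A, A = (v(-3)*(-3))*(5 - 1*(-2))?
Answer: 0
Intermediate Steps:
A = 0 (A = (0*(-3))*(5 - 1*(-2)) = 0*(5 + 2) = 0*7 = 0)
E(y) = 0
E(-14)² = 0² = 0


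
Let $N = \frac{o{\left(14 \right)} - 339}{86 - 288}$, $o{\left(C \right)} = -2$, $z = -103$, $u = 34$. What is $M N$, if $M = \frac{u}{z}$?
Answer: $- \frac{5797}{10403} \approx -0.55724$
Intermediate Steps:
$N = \frac{341}{202}$ ($N = \frac{-2 - 339}{86 - 288} = - \frac{341}{-202} = \left(-341\right) \left(- \frac{1}{202}\right) = \frac{341}{202} \approx 1.6881$)
$M = - \frac{34}{103}$ ($M = \frac{34}{-103} = 34 \left(- \frac{1}{103}\right) = - \frac{34}{103} \approx -0.3301$)
$M N = \left(- \frac{34}{103}\right) \frac{341}{202} = - \frac{5797}{10403}$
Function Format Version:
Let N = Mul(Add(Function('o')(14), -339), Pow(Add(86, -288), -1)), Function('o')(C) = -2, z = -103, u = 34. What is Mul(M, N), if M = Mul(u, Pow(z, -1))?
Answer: Rational(-5797, 10403) ≈ -0.55724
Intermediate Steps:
N = Rational(341, 202) (N = Mul(Add(-2, -339), Pow(Add(86, -288), -1)) = Mul(-341, Pow(-202, -1)) = Mul(-341, Rational(-1, 202)) = Rational(341, 202) ≈ 1.6881)
M = Rational(-34, 103) (M = Mul(34, Pow(-103, -1)) = Mul(34, Rational(-1, 103)) = Rational(-34, 103) ≈ -0.33010)
Mul(M, N) = Mul(Rational(-34, 103), Rational(341, 202)) = Rational(-5797, 10403)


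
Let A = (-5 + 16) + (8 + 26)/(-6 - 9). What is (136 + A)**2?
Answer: 4713241/225 ≈ 20948.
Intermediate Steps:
A = 131/15 (A = 11 + 34/(-15) = 11 + 34*(-1/15) = 11 - 34/15 = 131/15 ≈ 8.7333)
(136 + A)**2 = (136 + 131/15)**2 = (2171/15)**2 = 4713241/225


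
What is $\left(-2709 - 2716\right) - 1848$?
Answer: $-7273$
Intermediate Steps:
$\left(-2709 - 2716\right) - 1848 = -5425 - 1848 = -7273$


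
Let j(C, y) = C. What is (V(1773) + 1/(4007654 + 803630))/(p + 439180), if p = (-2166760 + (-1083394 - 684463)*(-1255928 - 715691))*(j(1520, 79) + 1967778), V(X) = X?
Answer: 8530406533/33024959234421799294654056 ≈ 2.5830e-16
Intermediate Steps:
p = 6864063571059136454 (p = (-2166760 + (-1083394 - 684463)*(-1255928 - 715691))*(1520 + 1967778) = (-2166760 - 1767857*(-1971619))*1969298 = (-2166760 + 3485540450483)*1969298 = 3485538283723*1969298 = 6864063571059136454)
(V(1773) + 1/(4007654 + 803630))/(p + 439180) = (1773 + 1/(4007654 + 803630))/(6864063571059136454 + 439180) = (1773 + 1/4811284)/6864063571059575634 = (1773 + 1/4811284)*(1/6864063571059575634) = (8530406533/4811284)*(1/6864063571059575634) = 8530406533/33024959234421799294654056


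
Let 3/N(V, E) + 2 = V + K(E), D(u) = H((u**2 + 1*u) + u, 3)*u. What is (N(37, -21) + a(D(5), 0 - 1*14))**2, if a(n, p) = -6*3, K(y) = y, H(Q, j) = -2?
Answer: 62001/196 ≈ 316.33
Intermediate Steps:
D(u) = -2*u
a(n, p) = -18
N(V, E) = 3/(-2 + E + V) (N(V, E) = 3/(-2 + (V + E)) = 3/(-2 + (E + V)) = 3/(-2 + E + V))
(N(37, -21) + a(D(5), 0 - 1*14))**2 = (3/(-2 - 21 + 37) - 18)**2 = (3/14 - 18)**2 = (-249/14)**2 = 62001/196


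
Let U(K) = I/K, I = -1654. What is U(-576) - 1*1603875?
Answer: -461915173/288 ≈ -1.6039e+6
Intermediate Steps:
U(K) = -1654/K
U(-576) - 1*1603875 = -1654/(-576) - 1*1603875 = -1654*(-1/576) - 1603875 = 827/288 - 1603875 = -461915173/288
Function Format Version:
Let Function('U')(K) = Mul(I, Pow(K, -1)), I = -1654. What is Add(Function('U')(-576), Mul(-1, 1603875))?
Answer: Rational(-461915173, 288) ≈ -1.6039e+6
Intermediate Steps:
Function('U')(K) = Mul(-1654, Pow(K, -1))
Add(Function('U')(-576), Mul(-1, 1603875)) = Add(Mul(-1654, Pow(-576, -1)), Mul(-1, 1603875)) = Add(Mul(-1654, Rational(-1, 576)), -1603875) = Add(Rational(827, 288), -1603875) = Rational(-461915173, 288)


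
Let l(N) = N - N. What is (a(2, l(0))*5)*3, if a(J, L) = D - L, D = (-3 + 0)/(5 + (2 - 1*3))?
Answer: -45/4 ≈ -11.250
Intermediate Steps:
l(N) = 0
D = -3/4 (D = -3/(5 + (2 - 3)) = -3/(5 - 1) = -3/4 ≈ -0.75000)
a(J, L) = -3/4 - L
(a(2, l(0))*5)*3 = ((-3/4 - 1*0)*5)*3 = ((-3/4 + 0)*5)*3 = -3/4*5*3 = -15/4*3 = -45/4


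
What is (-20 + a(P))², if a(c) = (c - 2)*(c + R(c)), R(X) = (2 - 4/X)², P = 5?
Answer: 289/625 ≈ 0.46240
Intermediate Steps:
a(c) = (-2 + c)*(c + 4*(-2 + c)²/c²) (a(c) = (c - 2)*(c + 4*(-2 + c)²/c²) = (-2 + c)*(c + 4*(-2 + c)²/c²))
(-20 + a(P))² = (-20 + (-24 + 5² - 32/5² + 2*5 + 48/5))² = (-20 + (-24 + 25 - 32*1/25 + 10 + 48*(⅕)))² = (-20 + (-24 + 25 - 32/25 + 10 + 48/5))² = (-20 + 483/25)² = (-17/25)² = 289/625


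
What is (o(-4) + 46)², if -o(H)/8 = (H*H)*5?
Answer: 352836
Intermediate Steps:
o(H) = -40*H² (o(H) = -8*H*H*5 = -8*H²*5 = -40*H²)
(o(-4) + 46)² = (-40*(-4)² + 46)² = (-40*16 + 46)² = (-640 + 46)² = (-594)² = 352836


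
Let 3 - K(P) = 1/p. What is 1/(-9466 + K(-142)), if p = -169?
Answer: -169/1599246 ≈ -0.00010567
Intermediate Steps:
K(P) = 508/169 (K(P) = 3 - 1/(-169) = 3 - 1*(-1/169) = 3 + 1/169 = 508/169)
1/(-9466 + K(-142)) = 1/(-9466 + 508/169) = 1/(-1599246/169) = -169/1599246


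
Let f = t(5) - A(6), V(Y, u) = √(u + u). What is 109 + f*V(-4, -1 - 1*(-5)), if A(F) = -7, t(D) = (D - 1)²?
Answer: 109 + 46*√2 ≈ 174.05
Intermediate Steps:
V(Y, u) = √2*√u (V(Y, u) = √(2*u) = √2*√u)
t(D) = (-1 + D)²
f = 23 (f = (-1 + 5)² - 1*(-7) = 4² + 7 = 16 + 7 = 23)
109 + f*V(-4, -1 - 1*(-5)) = 109 + 23*(√2*√(-1 - 1*(-5))) = 109 + 23*(√2*√(-1 + 5)) = 109 + 23*(√2*√4) = 109 + 23*(√2*2) = 109 + 23*(2*√2) = 109 + 46*√2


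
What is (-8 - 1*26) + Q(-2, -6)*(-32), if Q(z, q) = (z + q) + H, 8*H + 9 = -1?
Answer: 262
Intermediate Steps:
H = -5/4 (H = -9/8 + (⅛)*(-1) = -9/8 - ⅛ = -5/4 ≈ -1.2500)
Q(z, q) = -5/4 + q + z (Q(z, q) = (z + q) - 5/4 = (q + z) - 5/4 = -5/4 + q + z)
(-8 - 1*26) + Q(-2, -6)*(-32) = (-8 - 1*26) + (-5/4 - 6 - 2)*(-32) = (-8 - 26) - 37/4*(-32) = -34 + 296 = 262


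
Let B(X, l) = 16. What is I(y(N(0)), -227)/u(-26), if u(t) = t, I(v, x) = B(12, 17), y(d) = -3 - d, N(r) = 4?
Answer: -8/13 ≈ -0.61539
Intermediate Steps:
I(v, x) = 16
I(y(N(0)), -227)/u(-26) = 16/(-26) = 16*(-1/26) = -8/13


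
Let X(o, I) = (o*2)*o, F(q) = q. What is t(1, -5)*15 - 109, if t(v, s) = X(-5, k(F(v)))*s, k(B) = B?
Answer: -3859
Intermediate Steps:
X(o, I) = 2*o² (X(o, I) = (2*o)*o = 2*o²)
t(v, s) = 50*s (t(v, s) = (2*(-5)²)*s = (2*25)*s = 50*s)
t(1, -5)*15 - 109 = (50*(-5))*15 - 109 = -250*15 - 109 = -3750 - 109 = -3859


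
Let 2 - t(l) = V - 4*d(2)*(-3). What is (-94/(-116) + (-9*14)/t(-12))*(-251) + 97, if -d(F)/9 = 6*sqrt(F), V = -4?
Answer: -144256635/1352966 + 569268*sqrt(2)/23327 ≈ -72.110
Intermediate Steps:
d(F) = -54*sqrt(F)
t(l) = 6 + 648*sqrt(2) (t(l) = 2 - (-4 - 4*(-54*sqrt(2))*(-3)) = 2 - (-4 - 648*sqrt(2)) = 2 + (4 + 648*sqrt(2)) = 6 + 648*sqrt(2))
(-94/(-116) + (-9*14)/t(-12))*(-251) + 97 = (-94/(-116) + (-9*14)/(6 + 648*sqrt(2)))*(-251) + 97 = (-94*(-1/116) - 126/(6 + 648*sqrt(2)))*(-251) + 97 = (47/58 - 126/(6 + 648*sqrt(2)))*(-251) + 97 = (-11797/58 + 31626/(6 + 648*sqrt(2))) + 97 = -6171/58 + 31626/(6 + 648*sqrt(2))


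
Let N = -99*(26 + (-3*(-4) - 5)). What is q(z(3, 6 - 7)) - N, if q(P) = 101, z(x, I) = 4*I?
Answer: 3368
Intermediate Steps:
N = -3267 (N = -99*(26 + (12 - 5)) = -99*(26 + 7) = -99*33 = -3267)
q(z(3, 6 - 7)) - N = 101 - 1*(-3267) = 101 + 3267 = 3368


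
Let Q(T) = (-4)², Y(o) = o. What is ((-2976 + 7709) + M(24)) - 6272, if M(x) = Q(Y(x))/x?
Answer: -4615/3 ≈ -1538.3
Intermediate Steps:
Q(T) = 16
M(x) = 16/x
((-2976 + 7709) + M(24)) - 6272 = ((-2976 + 7709) + 16/24) - 6272 = (4733 + 16*(1/24)) - 6272 = (4733 + ⅔) - 6272 = 14201/3 - 6272 = -4615/3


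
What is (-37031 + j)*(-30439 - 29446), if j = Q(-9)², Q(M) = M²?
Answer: 1824695950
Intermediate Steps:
j = 6561 (j = ((-9)²)² = 81² = 6561)
(-37031 + j)*(-30439 - 29446) = (-37031 + 6561)*(-30439 - 29446) = -30470*(-59885) = 1824695950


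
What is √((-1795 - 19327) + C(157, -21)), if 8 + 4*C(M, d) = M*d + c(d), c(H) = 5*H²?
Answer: I*√21397 ≈ 146.28*I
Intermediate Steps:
C(M, d) = -2 + 5*d²/4 + M*d/4 (C(M, d) = -2 + (M*d + 5*d²)/4 = -2 + (5*d² + M*d)/4 = -2 + (5*d²/4 + M*d/4) = -2 + 5*d²/4 + M*d/4)
√((-1795 - 19327) + C(157, -21)) = √((-1795 - 19327) + (-2 + (5/4)*(-21)² + (¼)*157*(-21))) = √(-21122 + (-2 + (5/4)*441 - 3297/4)) = √(-21122 + (-2 + 2205/4 - 3297/4)) = √(-21122 - 275) = √(-21397) = I*√21397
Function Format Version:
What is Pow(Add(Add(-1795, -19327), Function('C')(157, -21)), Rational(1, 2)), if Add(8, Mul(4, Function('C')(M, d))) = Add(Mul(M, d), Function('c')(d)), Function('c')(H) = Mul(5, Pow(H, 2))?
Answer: Mul(I, Pow(21397, Rational(1, 2))) ≈ Mul(146.28, I)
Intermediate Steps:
Function('C')(M, d) = Add(-2, Mul(Rational(5, 4), Pow(d, 2)), Mul(Rational(1, 4), M, d)) (Function('C')(M, d) = Add(-2, Mul(Rational(1, 4), Add(Mul(M, d), Mul(5, Pow(d, 2))))) = Add(-2, Mul(Rational(1, 4), Add(Mul(5, Pow(d, 2)), Mul(M, d)))) = Add(-2, Add(Mul(Rational(5, 4), Pow(d, 2)), Mul(Rational(1, 4), M, d))) = Add(-2, Mul(Rational(5, 4), Pow(d, 2)), Mul(Rational(1, 4), M, d)))
Pow(Add(Add(-1795, -19327), Function('C')(157, -21)), Rational(1, 2)) = Pow(Add(Add(-1795, -19327), Add(-2, Mul(Rational(5, 4), Pow(-21, 2)), Mul(Rational(1, 4), 157, -21))), Rational(1, 2)) = Pow(Add(-21122, Add(-2, Mul(Rational(5, 4), 441), Rational(-3297, 4))), Rational(1, 2)) = Pow(Add(-21122, Add(-2, Rational(2205, 4), Rational(-3297, 4))), Rational(1, 2)) = Pow(Add(-21122, -275), Rational(1, 2)) = Pow(-21397, Rational(1, 2)) = Mul(I, Pow(21397, Rational(1, 2)))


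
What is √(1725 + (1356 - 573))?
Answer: 2*√627 ≈ 50.080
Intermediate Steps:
√(1725 + (1356 - 573)) = √(1725 + 783) = √2508 = 2*√627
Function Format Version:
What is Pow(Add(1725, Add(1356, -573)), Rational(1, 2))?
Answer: Mul(2, Pow(627, Rational(1, 2))) ≈ 50.080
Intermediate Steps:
Pow(Add(1725, Add(1356, -573)), Rational(1, 2)) = Pow(Add(1725, 783), Rational(1, 2)) = Pow(2508, Rational(1, 2)) = Mul(2, Pow(627, Rational(1, 2)))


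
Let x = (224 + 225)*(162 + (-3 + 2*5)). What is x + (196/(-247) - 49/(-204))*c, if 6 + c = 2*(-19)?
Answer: 956179648/12597 ≈ 75905.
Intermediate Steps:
x = 75881 (x = 449*(162 + (-3 + 10)) = 449*(162 + 7) = 449*169 = 75881)
c = -44 (c = -6 + 2*(-19) = -6 - 38 = -44)
x + (196/(-247) - 49/(-204))*c = 75881 + (196/(-247) - 49/(-204))*(-44) = 75881 + (196*(-1/247) - 49*(-1/204))*(-44) = 75881 + (-196/247 + 49/204)*(-44) = 75881 - 27881/50388*(-44) = 75881 + 306691/12597 = 956179648/12597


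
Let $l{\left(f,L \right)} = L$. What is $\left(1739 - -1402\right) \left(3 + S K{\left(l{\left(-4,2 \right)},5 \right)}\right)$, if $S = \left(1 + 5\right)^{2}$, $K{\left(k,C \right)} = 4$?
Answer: $461727$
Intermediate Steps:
$S = 36$ ($S = 6^{2} = 36$)
$\left(1739 - -1402\right) \left(3 + S K{\left(l{\left(-4,2 \right)},5 \right)}\right) = \left(1739 - -1402\right) \left(3 + 36 \cdot 4\right) = \left(1739 + 1402\right) \left(3 + 144\right) = 3141 \cdot 147 = 461727$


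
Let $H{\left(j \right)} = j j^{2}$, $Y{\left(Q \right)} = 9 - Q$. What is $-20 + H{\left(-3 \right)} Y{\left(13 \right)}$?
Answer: $88$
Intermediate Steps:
$H{\left(j \right)} = j^{3}$
$-20 + H{\left(-3 \right)} Y{\left(13 \right)} = -20 + \left(-3\right)^{3} \left(9 - 13\right) = -20 - 27 \left(9 - 13\right) = -20 - -108 = -20 + 108 = 88$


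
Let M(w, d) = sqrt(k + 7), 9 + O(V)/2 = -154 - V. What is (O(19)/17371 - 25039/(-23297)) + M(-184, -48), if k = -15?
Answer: 426472361/404692187 + 2*I*sqrt(2) ≈ 1.0538 + 2.8284*I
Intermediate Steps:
O(V) = -326 - 2*V (O(V) = -18 + 2*(-154 - V) = -18 + (-308 - 2*V) = -326 - 2*V)
M(w, d) = 2*I*sqrt(2) (M(w, d) = sqrt(-15 + 7) = sqrt(-8) = 2*I*sqrt(2))
(O(19)/17371 - 25039/(-23297)) + M(-184, -48) = ((-326 - 2*19)/17371 - 25039/(-23297)) + 2*I*sqrt(2) = ((-326 - 38)*(1/17371) - 25039*(-1/23297)) + 2*I*sqrt(2) = (-364*1/17371 + 25039/23297) + 2*I*sqrt(2) = (-364/17371 + 25039/23297) + 2*I*sqrt(2) = 426472361/404692187 + 2*I*sqrt(2)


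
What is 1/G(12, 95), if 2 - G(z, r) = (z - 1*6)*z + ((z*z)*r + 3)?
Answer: -1/13753 ≈ -7.2711e-5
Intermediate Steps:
G(z, r) = -1 - r*z² - z*(-6 + z) (G(z, r) = 2 - ((z - 1*6)*z + ((z*z)*r + 3)) = 2 - ((z - 6)*z + (z²*r + 3)) = 2 - ((-6 + z)*z + (r*z² + 3)) = 2 - (z*(-6 + z) + (3 + r*z²)) = 2 - (3 + r*z² + z*(-6 + z)) = 2 + (-3 - r*z² - z*(-6 + z)) = -1 - r*z² - z*(-6 + z))
1/G(12, 95) = 1/(-1 - 1*12² + 6*12 - 1*95*12²) = 1/(-1 - 1*144 + 72 - 1*95*144) = 1/(-1 - 144 + 72 - 13680) = 1/(-13753) = -1/13753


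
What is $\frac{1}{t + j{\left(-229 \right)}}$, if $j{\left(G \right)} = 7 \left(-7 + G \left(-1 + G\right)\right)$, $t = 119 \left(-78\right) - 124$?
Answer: $\frac{1}{359235} \approx 2.7837 \cdot 10^{-6}$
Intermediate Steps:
$t = -9406$ ($t = -9282 - 124 = -9406$)
$j{\left(G \right)} = -49 + 7 G \left(-1 + G\right)$
$\frac{1}{t + j{\left(-229 \right)}} = \frac{1}{-9406 - \left(-1554 - 367087\right)} = \frac{1}{-9406 + \left(-49 + 1603 + 7 \cdot 52441\right)} = \frac{1}{-9406 + \left(-49 + 1603 + 367087\right)} = \frac{1}{-9406 + 368641} = \frac{1}{359235}$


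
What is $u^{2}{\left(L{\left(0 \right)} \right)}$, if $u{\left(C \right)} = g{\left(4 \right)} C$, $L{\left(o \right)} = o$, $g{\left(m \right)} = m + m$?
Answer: $0$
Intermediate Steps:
$g{\left(m \right)} = 2 m$
$u{\left(C \right)} = 8 C$ ($u{\left(C \right)} = 2 \cdot 4 C = 8 C$)
$u^{2}{\left(L{\left(0 \right)} \right)} = \left(8 \cdot 0\right)^{2} = 0^{2} = 0$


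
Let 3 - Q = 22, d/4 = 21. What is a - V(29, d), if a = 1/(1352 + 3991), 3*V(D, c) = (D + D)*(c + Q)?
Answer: -2238123/1781 ≈ -1256.7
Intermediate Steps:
d = 84 (d = 4*21 = 84)
Q = -19 (Q = 3 - 1*22 = 3 - 22 = -19)
V(D, c) = 2*D*(-19 + c)/3 (V(D, c) = ((D + D)*(c - 19))/3 = ((2*D)*(-19 + c))/3 = (2*D*(-19 + c))/3 = 2*D*(-19 + c)/3)
a = 1/5343 ≈ 0.00018716
a - V(29, d) = 1/5343 - 2*29*(-19 + 84)/3 = 1/5343 - 2*29*65/3 = 1/5343 - 1*3770/3 = 1/5343 - 3770/3 = -2238123/1781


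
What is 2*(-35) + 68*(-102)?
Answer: -7006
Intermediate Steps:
2*(-35) + 68*(-102) = -70 - 6936 = -7006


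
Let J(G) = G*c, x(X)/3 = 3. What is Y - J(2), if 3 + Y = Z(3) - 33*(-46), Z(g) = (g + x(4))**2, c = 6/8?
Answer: 3315/2 ≈ 1657.5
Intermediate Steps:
c = 3/4 (c = 6*(1/8) = 3/4 ≈ 0.75000)
x(X) = 9 (x(X) = 3*3 = 9)
J(G) = 3*G/4 (J(G) = G*(3/4) = 3*G/4)
Z(g) = (9 + g)**2 (Z(g) = (g + 9)**2 = (9 + g)**2)
Y = 1659 (Y = -3 + ((9 + 3)**2 - 33*(-46)) = -3 + (12**2 + 1518) = -3 + (144 + 1518) = -3 + 1662 = 1659)
Y - J(2) = 1659 - 3*2/4 = 1659 - 1*3/2 = 1659 - 3/2 = 3315/2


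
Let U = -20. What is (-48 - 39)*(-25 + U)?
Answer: 3915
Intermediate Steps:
(-48 - 39)*(-25 + U) = (-48 - 39)*(-25 - 20) = -87*(-45) = 3915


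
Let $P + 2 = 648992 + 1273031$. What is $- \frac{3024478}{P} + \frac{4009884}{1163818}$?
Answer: $\frac{2093569659280}{1118441318089} \approx 1.8719$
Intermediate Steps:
$P = 1922021$ ($P = -2 + \left(648992 + 1273031\right) = -2 + 1922023 = 1922021$)
$- \frac{3024478}{P} + \frac{4009884}{1163818} = - \frac{3024478}{1922021} + \frac{4009884}{1163818} = \left(-3024478\right) \frac{1}{1922021} + 4009884 \cdot \frac{1}{1163818} = - \frac{3024478}{1922021} + \frac{2004942}{581909} = \frac{2093569659280}{1118441318089}$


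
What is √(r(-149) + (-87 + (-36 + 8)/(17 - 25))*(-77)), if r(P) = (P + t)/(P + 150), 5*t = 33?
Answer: √628710/10 ≈ 79.291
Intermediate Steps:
t = 33/5 (t = (⅕)*33 = 33/5 ≈ 6.6000)
r(P) = (33/5 + P)/(150 + P) (r(P) = (P + 33/5)/(P + 150) = (33/5 + P)/(150 + P))
√(r(-149) + (-87 + (-36 + 8)/(17 - 25))*(-77)) = √((33/5 - 149)/(150 - 149) + (-87 + (-36 + 8)/(17 - 25))*(-77)) = √(-712/5/1 + (-87 - 28/(-8))*(-77)) = √(1*(-712/5) + (-87 - 28*(-⅛))*(-77)) = √(-712/5 + (-87 + 7/2)*(-77)) = √(-712/5 - 167/2*(-77)) = √(-712/5 + 12859/2) = √(62871/10) = √628710/10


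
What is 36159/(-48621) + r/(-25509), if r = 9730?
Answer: -465154087/413424363 ≈ -1.1251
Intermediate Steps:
36159/(-48621) + r/(-25509) = 36159/(-48621) + 9730/(-25509) = 36159*(-1/48621) + 9730*(-1/25509) = -12053/16207 - 9730/25509 = -465154087/413424363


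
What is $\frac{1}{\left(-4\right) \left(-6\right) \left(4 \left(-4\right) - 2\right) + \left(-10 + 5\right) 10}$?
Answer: $- \frac{1}{482} \approx -0.0020747$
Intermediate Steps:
$\frac{1}{\left(-4\right) \left(-6\right) \left(4 \left(-4\right) - 2\right) + \left(-10 + 5\right) 10} = \frac{1}{24 \left(-16 - 2\right) - 50} = \frac{1}{24 \left(-18\right) - 50} = \frac{1}{-432 - 50} = \frac{1}{-482} = - \frac{1}{482}$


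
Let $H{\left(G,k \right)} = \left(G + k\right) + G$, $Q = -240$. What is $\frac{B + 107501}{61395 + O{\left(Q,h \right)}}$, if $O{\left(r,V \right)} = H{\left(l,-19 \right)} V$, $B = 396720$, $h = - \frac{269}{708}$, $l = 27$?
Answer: $\frac{356988468}{43458245} \approx 8.2145$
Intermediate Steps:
$H{\left(G,k \right)} = k + 2 G$
$h = - \frac{269}{708}$ ($h = \left(-269\right) \frac{1}{708} = - \frac{269}{708} \approx -0.37994$)
$O{\left(r,V \right)} = 35 V$ ($O{\left(r,V \right)} = \left(-19 + 2 \cdot 27\right) V = \left(-19 + 54\right) V = 35 V$)
$\frac{B + 107501}{61395 + O{\left(Q,h \right)}} = \frac{396720 + 107501}{61395 + 35 \left(- \frac{269}{708}\right)} = \frac{504221}{61395 - \frac{9415}{708}} = \frac{504221}{\frac{43458245}{708}} = 504221 \cdot \frac{708}{43458245} = \frac{356988468}{43458245}$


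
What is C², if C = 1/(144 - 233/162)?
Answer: 26244/533379025 ≈ 4.9203e-5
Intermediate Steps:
C = 162/23095 (C = 1/(144 - 233*1/162) = 1/(144 - 233/162) = 1/(23095/162) = 162/23095 ≈ 0.0070145)
C² = (162/23095)² = 26244/533379025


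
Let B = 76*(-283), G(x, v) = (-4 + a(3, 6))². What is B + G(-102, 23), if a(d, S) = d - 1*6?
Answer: -21459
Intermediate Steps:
a(d, S) = -6 + d (a(d, S) = d - 6 = -6 + d)
G(x, v) = 49 (G(x, v) = (-4 + (-6 + 3))² = (-4 - 3)² = (-7)² = 49)
B = -21508
B + G(-102, 23) = -21508 + 49 = -21459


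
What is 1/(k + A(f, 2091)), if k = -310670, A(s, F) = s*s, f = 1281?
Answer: 1/1330291 ≈ 7.5172e-7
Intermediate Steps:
A(s, F) = s²
1/(k + A(f, 2091)) = 1/(-310670 + 1281²) = 1/(-310670 + 1640961) = 1/1330291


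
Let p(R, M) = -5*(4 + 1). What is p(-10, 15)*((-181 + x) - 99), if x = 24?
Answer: 6400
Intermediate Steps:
p(R, M) = -25 (p(R, M) = -5*5 = -25)
p(-10, 15)*((-181 + x) - 99) = -25*((-181 + 24) - 99) = -25*(-157 - 99) = -25*(-256) = 6400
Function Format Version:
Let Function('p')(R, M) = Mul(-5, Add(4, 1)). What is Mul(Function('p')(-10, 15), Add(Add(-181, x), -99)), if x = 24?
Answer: 6400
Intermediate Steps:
Function('p')(R, M) = -25 (Function('p')(R, M) = Mul(-5, 5) = -25)
Mul(Function('p')(-10, 15), Add(Add(-181, x), -99)) = Mul(-25, Add(Add(-181, 24), -99)) = Mul(-25, Add(-157, -99)) = Mul(-25, -256) = 6400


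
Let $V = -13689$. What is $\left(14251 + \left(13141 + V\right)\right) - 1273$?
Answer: $12430$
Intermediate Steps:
$\left(14251 + \left(13141 + V\right)\right) - 1273 = \left(14251 + \left(13141 - 13689\right)\right) - 1273 = \left(14251 - 548\right) - 1273 = 13703 - 1273 = 12430$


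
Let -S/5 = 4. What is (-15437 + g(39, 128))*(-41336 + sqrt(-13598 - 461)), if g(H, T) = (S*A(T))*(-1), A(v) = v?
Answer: 532283672 - 12877*I*sqrt(14059) ≈ 5.3228e+8 - 1.5268e+6*I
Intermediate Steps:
S = -20 (S = -5*4 = -20)
g(H, T) = 20*T (g(H, T) = -20*T*(-1) = 20*T)
(-15437 + g(39, 128))*(-41336 + sqrt(-13598 - 461)) = (-15437 + 20*128)*(-41336 + sqrt(-13598 - 461)) = (-15437 + 2560)*(-41336 + sqrt(-14059)) = -12877*(-41336 + I*sqrt(14059)) = 532283672 - 12877*I*sqrt(14059)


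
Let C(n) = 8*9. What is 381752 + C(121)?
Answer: 381824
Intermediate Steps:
C(n) = 72
381752 + C(121) = 381752 + 72 = 381824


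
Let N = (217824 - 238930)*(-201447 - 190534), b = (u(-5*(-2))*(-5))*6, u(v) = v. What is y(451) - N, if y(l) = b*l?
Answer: -8273286286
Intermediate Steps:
b = -300 (b = (-5*(-2)*(-5))*6 = (10*(-5))*6 = -50*6 = -300)
y(l) = -300*l
N = 8273150986 (N = -21106*(-391981) = 8273150986)
y(451) - N = -300*451 - 1*8273150986 = -135300 - 8273150986 = -8273286286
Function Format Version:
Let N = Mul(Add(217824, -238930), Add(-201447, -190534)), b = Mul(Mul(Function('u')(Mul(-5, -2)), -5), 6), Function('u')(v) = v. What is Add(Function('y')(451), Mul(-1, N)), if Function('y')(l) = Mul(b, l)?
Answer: -8273286286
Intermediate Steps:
b = -300 (b = Mul(Mul(Mul(-5, -2), -5), 6) = Mul(Mul(10, -5), 6) = Mul(-50, 6) = -300)
Function('y')(l) = Mul(-300, l)
N = 8273150986 (N = Mul(-21106, -391981) = 8273150986)
Add(Function('y')(451), Mul(-1, N)) = Add(Mul(-300, 451), Mul(-1, 8273150986)) = Add(-135300, -8273150986) = -8273286286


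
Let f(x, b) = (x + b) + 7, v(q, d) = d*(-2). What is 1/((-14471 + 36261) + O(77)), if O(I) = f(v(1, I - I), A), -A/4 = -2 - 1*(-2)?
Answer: 1/21797 ≈ 4.5878e-5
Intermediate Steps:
A = 0 (A = -4*(-2 - 1*(-2)) = -4*(-2 + 2) = -4*0 = 0)
v(q, d) = -2*d
f(x, b) = 7 + b + x (f(x, b) = (b + x) + 7 = 7 + b + x)
O(I) = 7 (O(I) = 7 + 0 - 2*(I - I) = 7 + 0 - 2*0 = 7 + 0 + 0 = 7)
1/((-14471 + 36261) + O(77)) = 1/((-14471 + 36261) + 7) = 1/(21790 + 7) = 1/21797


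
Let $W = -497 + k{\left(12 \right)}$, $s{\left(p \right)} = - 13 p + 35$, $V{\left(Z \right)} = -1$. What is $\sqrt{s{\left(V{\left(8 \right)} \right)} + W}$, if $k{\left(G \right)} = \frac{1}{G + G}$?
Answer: $\frac{5 i \sqrt{2586}}{12} \approx 21.189 i$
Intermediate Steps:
$k{\left(G \right)} = \frac{1}{2 G}$
$s{\left(p \right)} = 35 - 13 p$
$W = - \frac{11927}{24}$ ($W = -497 + \frac{1}{2 \cdot 12} = -497 + \frac{1}{2} \cdot \frac{1}{12} = -497 + \frac{1}{24} = - \frac{11927}{24} \approx -496.96$)
$\sqrt{s{\left(V{\left(8 \right)} \right)} + W} = \sqrt{\left(35 - -13\right) - \frac{11927}{24}} = \sqrt{\left(35 + 13\right) - \frac{11927}{24}} = \sqrt{48 - \frac{11927}{24}} = \sqrt{- \frac{10775}{24}} = \frac{5 i \sqrt{2586}}{12}$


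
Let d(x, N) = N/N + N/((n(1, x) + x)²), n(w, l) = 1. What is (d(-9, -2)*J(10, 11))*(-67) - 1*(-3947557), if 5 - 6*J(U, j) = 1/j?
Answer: 1389521371/352 ≈ 3.9475e+6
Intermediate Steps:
J(U, j) = ⅚ - 1/(6*j)
d(x, N) = 1 + N/(1 + x)² (d(x, N) = N/N + N/((1 + x)²) = 1 + N/(1 + x)²)
(d(-9, -2)*J(10, 11))*(-67) - 1*(-3947557) = ((1 - 2/(1 - 9)²)*((⅙)*(-1 + 5*11)/11))*(-67) - 1*(-3947557) = ((1 - 2/(-8)²)*((⅙)*(1/11)*(-1 + 55)))*(-67) + 3947557 = ((1 - 2*1/64)*((⅙)*(1/11)*54))*(-67) + 3947557 = ((1 - 1/32)*(9/11))*(-67) + 3947557 = ((31/32)*(9/11))*(-67) + 3947557 = (279/352)*(-67) + 3947557 = -18693/352 + 3947557 = 1389521371/352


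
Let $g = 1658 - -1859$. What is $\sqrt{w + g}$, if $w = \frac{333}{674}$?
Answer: $\frac{\sqrt{1597913134}}{674} \approx 59.308$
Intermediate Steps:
$w = \frac{333}{674}$ ($w = 333 \cdot \frac{1}{674} = \frac{333}{674} \approx 0.49407$)
$g = 3517$ ($g = 1658 + 1859 = 3517$)
$\sqrt{w + g} = \sqrt{\frac{333}{674} + 3517} = \sqrt{\frac{2370791}{674}} = \frac{\sqrt{1597913134}}{674}$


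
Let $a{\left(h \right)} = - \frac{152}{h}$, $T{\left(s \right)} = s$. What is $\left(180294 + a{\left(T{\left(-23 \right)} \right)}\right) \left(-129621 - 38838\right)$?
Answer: $- \frac{698584985526}{23} \approx -3.0373 \cdot 10^{10}$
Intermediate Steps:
$\left(180294 + a{\left(T{\left(-23 \right)} \right)}\right) \left(-129621 - 38838\right) = \left(180294 - \frac{152}{-23}\right) \left(-129621 - 38838\right) = \left(180294 - - \frac{152}{23}\right) \left(-168459\right) = \left(180294 + \frac{152}{23}\right) \left(-168459\right) = \frac{4146914}{23} \left(-168459\right) = - \frac{698584985526}{23}$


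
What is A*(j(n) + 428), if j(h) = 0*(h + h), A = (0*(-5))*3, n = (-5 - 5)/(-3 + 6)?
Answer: 0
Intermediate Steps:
n = -10/3 ≈ -3.3333
A = 0 (A = 0*3 = 0)
j(h) = 0 (j(h) = 0*(2*h) = 0)
A*(j(n) + 428) = 0*(0 + 428) = 0*428 = 0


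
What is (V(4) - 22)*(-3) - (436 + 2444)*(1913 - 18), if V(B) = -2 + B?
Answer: -5457540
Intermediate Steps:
(V(4) - 22)*(-3) - (436 + 2444)*(1913 - 18) = ((-2 + 4) - 22)*(-3) - (436 + 2444)*(1913 - 18) = (2 - 22)*(-3) - 2880*1895 = -20*(-3) - 1*5457600 = 60 - 5457600 = -5457540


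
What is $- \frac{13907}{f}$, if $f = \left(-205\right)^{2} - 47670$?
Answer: $\frac{13907}{5645} \approx 2.4636$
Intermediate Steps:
$f = -5645$ ($f = 42025 - 47670 = -5645$)
$- \frac{13907}{f} = - \frac{13907}{-5645} = \left(-13907\right) \left(- \frac{1}{5645}\right) = \frac{13907}{5645}$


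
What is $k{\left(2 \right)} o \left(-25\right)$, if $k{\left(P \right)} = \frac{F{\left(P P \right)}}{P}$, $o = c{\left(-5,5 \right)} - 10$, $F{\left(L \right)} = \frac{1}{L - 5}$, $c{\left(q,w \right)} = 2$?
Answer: $-100$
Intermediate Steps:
$F{\left(L \right)} = \frac{1}{-5 + L}$
$o = -8$ ($o = 2 - 10 = -8$)
$k{\left(P \right)} = \frac{1}{P \left(-5 + P^{2}\right)}$ ($k{\left(P \right)} = \frac{1}{\left(-5 + P P\right) P} = \frac{1}{\left(-5 + P^{2}\right) P} = \frac{1}{P \left(-5 + P^{2}\right)}$)
$k{\left(2 \right)} o \left(-25\right) = \frac{1}{2 \left(-5 + 2^{2}\right)} \left(\left(-8\right) \left(-25\right)\right) = \frac{1}{2 \left(-5 + 4\right)} 200 = \frac{1}{2 \left(-1\right)} 200 = \frac{1}{2} \left(-1\right) 200 = \left(- \frac{1}{2}\right) 200 = -100$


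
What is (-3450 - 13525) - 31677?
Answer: -48652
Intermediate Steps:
(-3450 - 13525) - 31677 = -16975 - 31677 = -48652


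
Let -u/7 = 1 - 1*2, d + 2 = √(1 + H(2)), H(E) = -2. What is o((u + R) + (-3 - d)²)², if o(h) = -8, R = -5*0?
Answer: 64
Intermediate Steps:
R = 0
d = -2 + I (d = -2 + √(1 - 2) = -2 + √(-1) = -2 + I ≈ -2.0 + 1.0*I)
u = 7 (u = -7*(1 - 1*2) = -7*(1 - 2) = -7*(-1) = 7)
o((u + R) + (-3 - d)²)² = (-8)² = 64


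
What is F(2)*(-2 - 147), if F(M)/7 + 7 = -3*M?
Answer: 13559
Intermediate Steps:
F(M) = -49 - 21*M (F(M) = -49 + 7*(-3*M) = -49 - 21*M)
F(2)*(-2 - 147) = (-49 - 21*2)*(-2 - 147) = (-49 - 42)*(-149) = -91*(-149) = 13559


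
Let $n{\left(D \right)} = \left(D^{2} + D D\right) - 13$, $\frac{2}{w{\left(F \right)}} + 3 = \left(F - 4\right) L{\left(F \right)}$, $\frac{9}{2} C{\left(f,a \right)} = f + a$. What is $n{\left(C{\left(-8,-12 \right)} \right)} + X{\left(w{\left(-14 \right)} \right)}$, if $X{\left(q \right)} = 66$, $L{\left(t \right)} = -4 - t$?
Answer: $\frac{7493}{81} \approx 92.506$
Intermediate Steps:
$C{\left(f,a \right)} = \frac{2 a}{9} + \frac{2 f}{9}$ ($C{\left(f,a \right)} = \frac{2 \left(f + a\right)}{9} = \frac{2 \left(a + f\right)}{9} = \frac{2 a}{9} + \frac{2 f}{9}$)
$w{\left(F \right)} = \frac{2}{-3 + \left(-4 + F\right) \left(-4 - F\right)}$ ($w{\left(F \right)} = \frac{2}{-3 + \left(F - 4\right) \left(-4 - F\right)} = \frac{2}{-3 + \left(-4 + F\right) \left(-4 - F\right)}$)
$n{\left(D \right)} = -13 + 2 D^{2}$ ($n{\left(D \right)} = \left(D^{2} + D^{2}\right) - 13 = 2 D^{2} - 13 = -13 + 2 D^{2}$)
$n{\left(C{\left(-8,-12 \right)} \right)} + X{\left(w{\left(-14 \right)} \right)} = \left(-13 + 2 \left(\frac{2}{9} \left(-12\right) + \frac{2}{9} \left(-8\right)\right)^{2}\right) + 66 = \left(-13 + 2 \left(- \frac{8}{3} - \frac{16}{9}\right)^{2}\right) + 66 = \left(-13 + 2 \left(- \frac{40}{9}\right)^{2}\right) + 66 = \left(-13 + 2 \cdot \frac{1600}{81}\right) + 66 = \left(-13 + \frac{3200}{81}\right) + 66 = \frac{2147}{81} + 66 = \frac{7493}{81}$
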